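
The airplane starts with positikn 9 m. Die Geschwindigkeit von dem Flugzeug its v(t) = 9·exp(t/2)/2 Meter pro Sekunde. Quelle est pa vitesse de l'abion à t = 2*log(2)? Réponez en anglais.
We have velocity v(t) = 9·exp(t/2)/2. Substituting t = 2*log(2): v(2*log(2)) = 9.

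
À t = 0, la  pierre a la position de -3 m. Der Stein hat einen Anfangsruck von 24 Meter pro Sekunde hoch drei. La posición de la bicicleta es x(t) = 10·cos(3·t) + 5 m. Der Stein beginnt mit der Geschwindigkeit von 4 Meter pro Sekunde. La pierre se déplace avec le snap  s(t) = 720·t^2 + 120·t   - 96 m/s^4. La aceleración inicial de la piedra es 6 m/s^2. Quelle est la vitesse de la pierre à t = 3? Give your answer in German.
Wir müssen das Integral unserer Gleichung für den Snap s(t) = 720·t^2 + 120·t - 96 3-mal finden. Die Stammfunktion von dem Snap ist der Ruck. Mit j(0) = 24 erhalten wir j(t) = 240·t^3 + 60·t^2 - 96·t + 24. Durch Integration von dem Ruck und Verwendung der Anfangsbedingung a(0) = 6, erhalten wir a(t) = 60·t^4 + 20·t^3 - 48·t^2 + 24·t + 6. Durch Integration von der Beschleunigung und Verwendung der Anfangsbedingung v(0) = 4, erhalten wir v(t) = 12·t^5 + 5·t^4 - 16·t^3 + 12·t^2 + 6·t + 4. Mit v(t) = 12·t^5 + 5·t^4 - 16·t^3 + 12·t^2 + 6·t + 4 und Einsetzen von t = 3, finden wir v = 3019.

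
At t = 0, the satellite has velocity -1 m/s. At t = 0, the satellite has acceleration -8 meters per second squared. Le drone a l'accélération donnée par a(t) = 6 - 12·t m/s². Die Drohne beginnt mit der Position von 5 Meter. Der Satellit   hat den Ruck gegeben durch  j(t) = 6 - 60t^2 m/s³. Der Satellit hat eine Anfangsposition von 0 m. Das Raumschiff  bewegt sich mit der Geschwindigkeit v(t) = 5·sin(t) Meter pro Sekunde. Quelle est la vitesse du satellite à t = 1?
Pour résoudre ceci, nous devons prendre 2 primitives de notre équation du jerk j(t) = 6 - 60·t^2. En intégrant le jerk et en utilisant la condition initiale a(0) = -8, nous obtenons a(t) = -20·t^3 + 6·t - 8. L'intégrale de l'accélération, avec v(0) = -1, donne la vitesse: v(t) = -5·t^4 + 3·t^2 - 8·t - 1. Nous avons la vitesse v(t) = -5·t^4 + 3·t^2 - 8·t - 1. En substituant t = 1: v(1) = -11.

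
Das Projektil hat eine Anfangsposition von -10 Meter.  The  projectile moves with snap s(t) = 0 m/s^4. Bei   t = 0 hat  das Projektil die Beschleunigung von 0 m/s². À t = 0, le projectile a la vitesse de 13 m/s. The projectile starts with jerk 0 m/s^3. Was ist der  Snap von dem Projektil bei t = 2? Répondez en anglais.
We have snap s(t) = 0. Substituting t = 2: s(2) = 0.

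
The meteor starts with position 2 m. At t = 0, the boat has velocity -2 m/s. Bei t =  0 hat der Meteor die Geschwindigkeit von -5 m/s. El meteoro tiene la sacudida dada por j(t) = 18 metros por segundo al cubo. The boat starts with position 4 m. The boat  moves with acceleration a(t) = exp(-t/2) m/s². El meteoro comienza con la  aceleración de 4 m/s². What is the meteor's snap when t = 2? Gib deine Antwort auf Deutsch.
Ausgehend von dem Ruck j(t) = 18, nehmen wir 1 Ableitung. Mit d/dt von j(t) finden wir s(t) = 0. Aus der Gleichung für den Snap s(t) = 0, setzen wir t = 2 ein und erhalten s = 0.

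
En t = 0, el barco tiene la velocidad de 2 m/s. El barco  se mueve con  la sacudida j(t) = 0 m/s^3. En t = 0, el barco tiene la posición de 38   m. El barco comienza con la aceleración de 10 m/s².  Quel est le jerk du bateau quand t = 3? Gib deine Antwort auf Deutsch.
Aus der Gleichung für den Ruck j(t) = 0, setzen wir t = 3 ein und erhalten j = 0.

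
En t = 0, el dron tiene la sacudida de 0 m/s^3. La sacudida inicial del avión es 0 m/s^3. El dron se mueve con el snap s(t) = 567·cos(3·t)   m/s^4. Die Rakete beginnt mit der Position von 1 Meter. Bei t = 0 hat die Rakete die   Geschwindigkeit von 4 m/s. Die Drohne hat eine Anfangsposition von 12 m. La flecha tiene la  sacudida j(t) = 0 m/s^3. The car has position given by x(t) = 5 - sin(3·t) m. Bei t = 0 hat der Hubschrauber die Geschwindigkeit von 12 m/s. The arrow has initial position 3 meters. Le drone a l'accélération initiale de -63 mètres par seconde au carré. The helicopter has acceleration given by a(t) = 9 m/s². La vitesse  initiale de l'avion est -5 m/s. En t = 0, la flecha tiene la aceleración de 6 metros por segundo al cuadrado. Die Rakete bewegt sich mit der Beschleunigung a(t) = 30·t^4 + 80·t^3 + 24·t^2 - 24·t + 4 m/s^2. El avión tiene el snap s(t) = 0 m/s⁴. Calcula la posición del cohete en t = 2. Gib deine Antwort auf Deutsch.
Um dies zu lösen, müssen wir 2 Integrale unserer Gleichung für die Beschleunigung a(t) = 30·t^4 + 80·t^3 + 24·t^2 - 24·t + 4 finden. Durch Integration von der Beschleunigung und Verwendung der Anfangsbedingung v(0) = 4, erhalten wir v(t) = 6·t^5 + 20·t^4 + 8·t^3 - 12·t^2 + 4·t + 4. Mit ∫v(t)dt und Anwendung von x(0) = 1, finden wir x(t) = t^6 + 4·t^5 + 2·t^4 - 4·t^3 + 2·t^2 + 4·t + 1. Mit x(t) = t^6 + 4·t^5 + 2·t^4 - 4·t^3 + 2·t^2 + 4·t + 1 und Einsetzen von t = 2, finden wir x = 209.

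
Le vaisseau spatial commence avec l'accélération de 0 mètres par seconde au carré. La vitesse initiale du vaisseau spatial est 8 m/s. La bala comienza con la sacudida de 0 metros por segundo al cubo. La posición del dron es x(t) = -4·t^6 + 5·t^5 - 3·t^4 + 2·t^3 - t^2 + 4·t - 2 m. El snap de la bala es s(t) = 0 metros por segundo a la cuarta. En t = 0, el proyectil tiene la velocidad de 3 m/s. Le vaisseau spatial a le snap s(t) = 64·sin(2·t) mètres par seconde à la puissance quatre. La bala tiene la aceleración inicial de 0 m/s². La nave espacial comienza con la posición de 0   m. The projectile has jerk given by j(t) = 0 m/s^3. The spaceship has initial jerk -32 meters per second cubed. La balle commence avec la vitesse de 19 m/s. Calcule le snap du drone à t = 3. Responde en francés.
Nous devons dériver notre équation de la position x(t) = -4·t^6 + 5·t^5 - 3·t^4 + 2·t^3 - t^2 + 4·t - 2 4 fois. En dérivant la position, nous obtenons la vitesse: v(t) = -24·t^5 + 25·t^4 - 12·t^3 + 6·t^2 - 2·t + 4. En prenant d/dt de v(t), nous trouvons a(t) = -120·t^4 + 100·t^3 - 36·t^2 + 12·t - 2. La dérivée de l'accélération donne le jerk: j(t) = -480·t^3 + 300·t^2 - 72·t + 12. En prenant d/dt de j(t), nous trouvons s(t) = -1440·t^2 + 600·t - 72. Nous avons le snap s(t) = -1440·t^2 + 600·t - 72. En substituant t = 3: s(3) = -11232.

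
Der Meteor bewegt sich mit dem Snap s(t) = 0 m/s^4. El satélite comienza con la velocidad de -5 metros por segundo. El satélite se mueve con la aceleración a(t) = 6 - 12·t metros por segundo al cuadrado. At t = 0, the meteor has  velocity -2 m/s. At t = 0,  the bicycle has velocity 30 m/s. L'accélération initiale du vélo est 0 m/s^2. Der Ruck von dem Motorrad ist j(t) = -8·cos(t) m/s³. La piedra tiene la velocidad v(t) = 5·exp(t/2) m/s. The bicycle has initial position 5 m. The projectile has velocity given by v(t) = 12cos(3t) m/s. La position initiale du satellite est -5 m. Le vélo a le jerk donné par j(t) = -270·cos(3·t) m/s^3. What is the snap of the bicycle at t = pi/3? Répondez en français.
En partant du jerk j(t) = -270·cos(3·t), nous prenons 1 dérivée. En prenant d/dt de j(t), nous trouvons s(t) = 810·sin(3·t). Nous avons le snap s(t) = 810·sin(3·t). En substituant t = pi/3: s(pi/3) = 0.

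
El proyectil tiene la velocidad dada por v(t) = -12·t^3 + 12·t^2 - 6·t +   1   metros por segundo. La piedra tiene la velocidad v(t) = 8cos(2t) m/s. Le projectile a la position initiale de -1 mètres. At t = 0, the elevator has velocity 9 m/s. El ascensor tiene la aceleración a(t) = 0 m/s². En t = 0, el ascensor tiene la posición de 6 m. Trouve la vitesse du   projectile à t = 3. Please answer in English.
From the given velocity equation v(t) = -12·t^3 + 12·t^2 - 6·t + 1, we substitute t = 3 to get v = -233.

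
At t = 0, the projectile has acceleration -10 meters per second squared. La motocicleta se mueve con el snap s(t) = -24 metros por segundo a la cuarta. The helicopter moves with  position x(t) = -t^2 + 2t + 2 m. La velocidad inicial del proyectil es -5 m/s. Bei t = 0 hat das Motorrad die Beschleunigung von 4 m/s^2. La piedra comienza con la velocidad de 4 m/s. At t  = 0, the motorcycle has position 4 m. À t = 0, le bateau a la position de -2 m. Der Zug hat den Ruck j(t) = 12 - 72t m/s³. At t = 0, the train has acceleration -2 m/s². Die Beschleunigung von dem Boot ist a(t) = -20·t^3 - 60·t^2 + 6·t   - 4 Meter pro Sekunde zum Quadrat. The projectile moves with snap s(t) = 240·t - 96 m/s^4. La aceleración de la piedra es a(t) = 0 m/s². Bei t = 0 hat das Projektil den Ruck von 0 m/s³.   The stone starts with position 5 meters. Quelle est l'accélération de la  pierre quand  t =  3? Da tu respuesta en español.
De la ecuación de la aceleración a(t) = 0, sustituimos t = 3 para obtener a = 0.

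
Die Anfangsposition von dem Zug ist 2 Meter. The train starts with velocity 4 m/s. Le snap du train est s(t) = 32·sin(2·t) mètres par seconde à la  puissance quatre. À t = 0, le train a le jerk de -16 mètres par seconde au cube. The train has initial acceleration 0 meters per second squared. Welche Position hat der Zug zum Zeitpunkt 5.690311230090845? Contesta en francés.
Nous devons intégrer notre équation du snap s(t) = 32·sin(2·t) 4 fois. La primitive du snap est le jerk. En utilisant j(0) = -16, nous obtenons j(t) = -16·cos(2·t). La primitive du jerk est l'accélération. En utilisant a(0) = 0, nous obtenons a(t) = -8·sin(2·t). L'intégrale de l'accélération, avec v(0) = 4, donne la vitesse: v(t) = 4·cos(2·t). La primitive de la vitesse, avec x(0) = 2, donne la position: x(t) = 2·sin(2·t) + 2. En utilisant x(t) = 2·sin(2·t) + 2 et en substituant t = 5.690311230090845, nous trouvons x = 0.146439320137568.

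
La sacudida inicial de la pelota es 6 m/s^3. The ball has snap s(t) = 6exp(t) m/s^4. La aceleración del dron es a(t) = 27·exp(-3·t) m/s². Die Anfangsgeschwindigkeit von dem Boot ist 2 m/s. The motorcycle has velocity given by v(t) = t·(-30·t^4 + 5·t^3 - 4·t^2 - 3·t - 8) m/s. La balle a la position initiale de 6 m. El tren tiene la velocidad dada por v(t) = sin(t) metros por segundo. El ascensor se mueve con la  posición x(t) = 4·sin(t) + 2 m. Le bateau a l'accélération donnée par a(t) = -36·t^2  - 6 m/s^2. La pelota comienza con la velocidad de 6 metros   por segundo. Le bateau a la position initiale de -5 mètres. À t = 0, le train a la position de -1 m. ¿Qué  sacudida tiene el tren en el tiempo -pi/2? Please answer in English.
We must differentiate our velocity equation v(t) = sin(t) 2 times. The derivative of velocity gives acceleration: a(t) = cos(t). Differentiating acceleration, we get jerk: j(t) = -sin(t). From the given jerk equation j(t) = -sin(t), we substitute t = -pi/2 to get j = 1.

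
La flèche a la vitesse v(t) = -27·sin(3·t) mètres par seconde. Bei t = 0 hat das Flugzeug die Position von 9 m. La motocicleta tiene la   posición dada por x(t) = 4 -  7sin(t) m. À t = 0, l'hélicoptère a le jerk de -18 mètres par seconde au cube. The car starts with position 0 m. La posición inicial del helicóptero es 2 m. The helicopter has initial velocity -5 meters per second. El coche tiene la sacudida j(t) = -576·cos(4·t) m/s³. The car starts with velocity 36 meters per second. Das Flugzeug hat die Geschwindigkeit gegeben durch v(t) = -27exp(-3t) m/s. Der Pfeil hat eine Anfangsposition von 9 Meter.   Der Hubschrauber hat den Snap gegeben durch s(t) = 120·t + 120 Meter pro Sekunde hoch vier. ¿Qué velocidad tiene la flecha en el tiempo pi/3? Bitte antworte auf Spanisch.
Tenemos la velocidad v(t) = -27·sin(3·t). Sustituyendo t = pi/3: v(pi/3) = 0.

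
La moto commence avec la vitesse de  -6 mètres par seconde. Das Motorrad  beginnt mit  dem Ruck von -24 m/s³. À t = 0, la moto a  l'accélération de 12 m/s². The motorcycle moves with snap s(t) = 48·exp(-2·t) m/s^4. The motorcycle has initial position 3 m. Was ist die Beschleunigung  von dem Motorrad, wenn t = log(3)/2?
Wir müssen unsere Gleichung für den Snap s(t) = 48·exp(-2·t) 2-mal integrieren. Das Integral von dem Snap, mit j(0) = -24, ergibt den Ruck: j(t) = -24·exp(-2·t). Mit ∫j(t)dt und Anwendung von a(0) = 12, finden wir a(t) = 12·exp(-2·t). Mit a(t) = 12·exp(-2·t) und Einsetzen von t = log(3)/2, finden wir a = 4.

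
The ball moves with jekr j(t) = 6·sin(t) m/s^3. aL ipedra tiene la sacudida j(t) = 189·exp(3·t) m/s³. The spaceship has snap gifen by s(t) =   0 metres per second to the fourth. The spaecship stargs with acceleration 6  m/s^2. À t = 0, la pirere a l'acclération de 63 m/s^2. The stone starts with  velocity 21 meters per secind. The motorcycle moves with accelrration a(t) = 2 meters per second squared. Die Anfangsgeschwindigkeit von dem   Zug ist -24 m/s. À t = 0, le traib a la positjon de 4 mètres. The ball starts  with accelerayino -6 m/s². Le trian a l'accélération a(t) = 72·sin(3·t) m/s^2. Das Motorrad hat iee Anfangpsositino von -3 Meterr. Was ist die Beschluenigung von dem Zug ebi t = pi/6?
Wir haben die Beschleunigung a(t) = 72·sin(3·t). Durch Einsetzen von t = pi/6: a(pi/6) = 72.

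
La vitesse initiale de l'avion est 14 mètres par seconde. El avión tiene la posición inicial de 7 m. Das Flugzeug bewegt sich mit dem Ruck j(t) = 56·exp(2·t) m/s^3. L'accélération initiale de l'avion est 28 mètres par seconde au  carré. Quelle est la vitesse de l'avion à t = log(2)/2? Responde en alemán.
Ausgehend von dem Ruck j(t) = 56·exp(2·t), nehmen wir 2 Integrale. Das Integral von dem Ruck, mit a(0) = 28, ergibt die Beschleunigung: a(t) = 28·exp(2·t). Durch Integration von der Beschleunigung und Verwendung der Anfangsbedingung v(0) = 14, erhalten wir v(t) = 14·exp(2·t). Mit v(t) = 14·exp(2·t) und Einsetzen von t = log(2)/2, finden wir v = 28.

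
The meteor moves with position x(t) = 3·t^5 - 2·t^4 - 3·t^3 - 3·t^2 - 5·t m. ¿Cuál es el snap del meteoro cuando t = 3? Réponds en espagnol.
Debemos derivar nuestra ecuación de la posición x(t) = 3·t^5 - 2·t^4 - 3·t^3 - 3·t^2 - 5·t 4 veces. Derivando la posición, obtenemos la velocidad: v(t) = 15·t^4 - 8·t^3 - 9·t^2 - 6·t - 5. La derivada de la velocidad da la aceleración: a(t) = 60·t^3 - 24·t^2 - 18·t - 6. Derivando la aceleración, obtenemos la sacudida: j(t) = 180·t^2 - 48·t - 18. La derivada de la sacudida da el snap: s(t) = 360·t - 48. De la ecuación del snap s(t) = 360·t - 48, sustituimos t = 3 para obtener s = 1032.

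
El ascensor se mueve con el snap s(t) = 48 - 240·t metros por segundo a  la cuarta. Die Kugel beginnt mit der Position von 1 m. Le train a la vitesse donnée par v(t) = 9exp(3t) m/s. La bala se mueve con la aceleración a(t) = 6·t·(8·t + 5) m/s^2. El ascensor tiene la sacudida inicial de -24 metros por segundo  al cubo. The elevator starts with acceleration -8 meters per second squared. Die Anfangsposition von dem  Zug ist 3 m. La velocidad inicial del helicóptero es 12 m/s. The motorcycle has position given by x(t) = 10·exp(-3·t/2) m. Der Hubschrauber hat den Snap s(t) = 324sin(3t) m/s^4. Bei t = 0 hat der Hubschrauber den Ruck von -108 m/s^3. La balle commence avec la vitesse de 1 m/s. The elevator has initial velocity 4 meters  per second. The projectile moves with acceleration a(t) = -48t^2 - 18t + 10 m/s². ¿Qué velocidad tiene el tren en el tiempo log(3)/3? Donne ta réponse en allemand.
Wir haben die Geschwindigkeit v(t) = 9·exp(3·t). Durch Einsetzen von t = log(3)/3: v(log(3)/3) = 27.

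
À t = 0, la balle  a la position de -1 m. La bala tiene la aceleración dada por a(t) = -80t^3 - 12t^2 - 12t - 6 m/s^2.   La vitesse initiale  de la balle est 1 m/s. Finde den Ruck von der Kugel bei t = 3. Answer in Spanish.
Partiendo de la aceleración a(t) = -80·t^3 - 12·t^2 - 12·t - 6, tomamos 1 derivada. Tomando d/dt de a(t), encontramos j(t) = -240·t^2 - 24·t - 12. Tenemos la sacudida j(t) = -240·t^2 - 24·t - 12. Sustituyendo t = 3: j(3) = -2244.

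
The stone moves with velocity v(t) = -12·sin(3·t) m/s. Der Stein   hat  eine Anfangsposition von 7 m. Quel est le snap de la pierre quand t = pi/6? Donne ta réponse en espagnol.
Para resolver esto, necesitamos tomar 3 derivadas de nuestra ecuación de la velocidad v(t) = -12·sin(3·t). La derivada de la velocidad da la aceleración: a(t) = -36·cos(3·t). Derivando la aceleración, obtenemos la sacudida: j(t) = 108·sin(3·t). Tomando d/dt de j(t), encontramos s(t) = 324·cos(3·t). Usando s(t) = 324·cos(3·t) y sustituyendo t = pi/6, encontramos s = 0.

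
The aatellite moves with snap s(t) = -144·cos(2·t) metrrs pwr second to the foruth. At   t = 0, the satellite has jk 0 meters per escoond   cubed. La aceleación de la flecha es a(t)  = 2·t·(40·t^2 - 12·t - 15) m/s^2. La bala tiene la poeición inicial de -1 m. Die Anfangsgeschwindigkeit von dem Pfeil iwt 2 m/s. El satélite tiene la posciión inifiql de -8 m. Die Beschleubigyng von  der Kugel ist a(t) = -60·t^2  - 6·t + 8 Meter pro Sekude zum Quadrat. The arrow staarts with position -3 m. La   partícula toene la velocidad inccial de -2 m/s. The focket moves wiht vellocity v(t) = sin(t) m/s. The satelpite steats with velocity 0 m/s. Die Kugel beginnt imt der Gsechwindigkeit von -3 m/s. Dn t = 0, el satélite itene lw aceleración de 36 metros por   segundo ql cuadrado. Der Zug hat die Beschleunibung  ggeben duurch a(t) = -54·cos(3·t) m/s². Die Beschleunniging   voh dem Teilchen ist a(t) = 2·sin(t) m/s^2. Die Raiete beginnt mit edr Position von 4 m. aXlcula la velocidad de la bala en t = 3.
Partiendo de la aceleración a(t) = -60·t^2 - 6·t + 8, tomamos 1 antiderivada. Tomando ∫a(t)dt y aplicando v(0) = -3, encontramos v(t) = -20·t^3 - 3·t^2 + 8·t - 3. Usando v(t) = -20·t^3 - 3·t^2 + 8·t - 3 y sustituyendo t = 3, encontramos v = -546.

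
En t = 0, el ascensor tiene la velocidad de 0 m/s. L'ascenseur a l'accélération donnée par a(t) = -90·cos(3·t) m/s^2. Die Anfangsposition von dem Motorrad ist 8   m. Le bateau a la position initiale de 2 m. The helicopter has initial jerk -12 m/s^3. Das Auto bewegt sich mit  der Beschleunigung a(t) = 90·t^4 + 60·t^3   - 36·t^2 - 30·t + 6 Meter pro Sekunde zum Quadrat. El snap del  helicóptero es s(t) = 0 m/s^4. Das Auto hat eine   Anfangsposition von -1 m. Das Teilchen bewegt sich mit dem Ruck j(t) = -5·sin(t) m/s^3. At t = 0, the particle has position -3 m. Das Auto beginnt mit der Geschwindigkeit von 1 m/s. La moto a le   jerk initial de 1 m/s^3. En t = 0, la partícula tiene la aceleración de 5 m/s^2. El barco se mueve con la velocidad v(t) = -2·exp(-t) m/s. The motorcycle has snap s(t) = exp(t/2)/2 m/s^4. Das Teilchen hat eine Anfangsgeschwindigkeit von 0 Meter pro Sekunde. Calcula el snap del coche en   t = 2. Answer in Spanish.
Partiendo de la aceleración a(t) = 90·t^4 + 60·t^3 - 36·t^2 - 30·t + 6, tomamos 2 derivadas. Derivando la aceleración, obtenemos la sacudida: j(t) = 360·t^3 + 180·t^2 - 72·t - 30. Tomando d/dt de j(t), encontramos s(t) = 1080·t^2 + 360·t - 72. De la ecuación del snap s(t) = 1080·t^2 + 360·t - 72, sustituimos t = 2 para obtener s = 4968.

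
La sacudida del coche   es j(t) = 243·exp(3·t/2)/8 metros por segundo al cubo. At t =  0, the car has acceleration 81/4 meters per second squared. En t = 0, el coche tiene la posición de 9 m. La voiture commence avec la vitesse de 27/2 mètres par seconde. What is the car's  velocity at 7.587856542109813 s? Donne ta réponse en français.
Nous devons intégrer notre équation du jerk j(t) = 243·exp(3·t/2)/8 2 fois. En intégrant le jerk et en utilisant la condition initiale a(0) = 81/4, nous obtenons a(t) = 81·exp(3·t/2)/4. La primitive de l'accélération, avec v(0) = 27/2, donne la vitesse: v(t) = 27·exp(3·t/2)/2. En utilisant v(t) = 27·exp(3·t/2)/2 et en substituant t = 7.587856542109813, nous trouvons v = 1184077.44108515.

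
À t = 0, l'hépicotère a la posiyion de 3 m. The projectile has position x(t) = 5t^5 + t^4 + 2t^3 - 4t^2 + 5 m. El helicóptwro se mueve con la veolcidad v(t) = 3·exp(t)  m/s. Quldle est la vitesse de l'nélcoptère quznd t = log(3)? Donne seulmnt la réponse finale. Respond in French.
La réponse est 9.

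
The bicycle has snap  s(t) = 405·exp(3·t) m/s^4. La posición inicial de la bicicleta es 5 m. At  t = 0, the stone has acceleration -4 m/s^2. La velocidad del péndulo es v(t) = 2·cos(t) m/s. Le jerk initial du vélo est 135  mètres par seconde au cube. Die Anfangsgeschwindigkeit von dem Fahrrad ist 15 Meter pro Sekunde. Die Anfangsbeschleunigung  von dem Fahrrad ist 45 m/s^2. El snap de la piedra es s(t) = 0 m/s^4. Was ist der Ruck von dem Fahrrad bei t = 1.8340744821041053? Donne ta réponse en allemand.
Wir müssen unsere Gleichung für den Snap s(t) = 405·exp(3·t) 1-mal integrieren. Durch Integration von dem Snap und Verwendung der Anfangsbedingung j(0) = 135, erhalten wir j(t) = 135·exp(3·t). Aus der Gleichung für den Ruck j(t) = 135·exp(3·t), setzen wir t = 1.8340744821041053 ein und erhalten j = 33106.9405856310.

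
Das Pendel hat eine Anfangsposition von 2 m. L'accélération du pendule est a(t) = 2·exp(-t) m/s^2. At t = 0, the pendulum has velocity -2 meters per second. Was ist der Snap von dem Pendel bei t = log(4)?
Wir müssen unsere Gleichung für die Beschleunigung a(t) = 2·exp(-t) 2-mal ableiten. Die Ableitung von der Beschleunigung ergibt den Ruck: j(t) = -2·exp(-t). Die Ableitung von dem Ruck ergibt den Snap: s(t) = 2·exp(-t). Aus der Gleichung für den Snap s(t) = 2·exp(-t), setzen wir t = log(4) ein und erhalten s = 1/2.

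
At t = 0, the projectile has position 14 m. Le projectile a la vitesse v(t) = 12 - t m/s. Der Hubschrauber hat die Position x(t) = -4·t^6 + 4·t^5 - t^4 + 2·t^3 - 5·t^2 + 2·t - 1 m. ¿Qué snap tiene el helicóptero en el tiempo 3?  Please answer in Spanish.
Para resolver esto, necesitamos tomar 4 derivadas de nuestra ecuación de la posición x(t) = -4·t^6 + 4·t^5 - t^4 + 2·t^3 - 5·t^2 + 2·t - 1. Derivando la posición, obtenemos la velocidad: v(t) = -24·t^5 + 20·t^4 - 4·t^3 + 6·t^2 - 10·t + 2. Tomando d/dt de v(t), encontramos a(t) = -120·t^4 + 80·t^3 - 12·t^2 + 12·t - 10. La derivada de la aceleración da la sacudida: j(t) = -480·t^3 + 240·t^2 - 24·t + 12. La derivada de la sacudida da el snap: s(t) = -1440·t^2 + 480·t - 24. Tenemos el snap s(t) = -1440·t^2 + 480·t - 24. Sustituyendo t = 3: s(3) = -11544.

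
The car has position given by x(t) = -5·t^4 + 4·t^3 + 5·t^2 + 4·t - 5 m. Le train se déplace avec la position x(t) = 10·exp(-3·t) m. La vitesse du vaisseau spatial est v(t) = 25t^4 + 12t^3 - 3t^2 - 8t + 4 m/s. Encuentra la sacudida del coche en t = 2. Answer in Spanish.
Partiendo de la posición x(t) = -5·t^4 + 4·t^3 + 5·t^2 + 4·t - 5, tomamos 3 derivadas. Tomando d/dt de x(t), encontramos v(t) = -20·t^3 + 12·t^2 + 10·t + 4. La derivada de la velocidad da la aceleración: a(t) = -60·t^2 + 24·t + 10. La derivada de la aceleración da la sacudida: j(t) = 24 - 120·t. De la ecuación de la sacudida j(t) = 24 - 120·t, sustituimos t = 2 para obtener j = -216.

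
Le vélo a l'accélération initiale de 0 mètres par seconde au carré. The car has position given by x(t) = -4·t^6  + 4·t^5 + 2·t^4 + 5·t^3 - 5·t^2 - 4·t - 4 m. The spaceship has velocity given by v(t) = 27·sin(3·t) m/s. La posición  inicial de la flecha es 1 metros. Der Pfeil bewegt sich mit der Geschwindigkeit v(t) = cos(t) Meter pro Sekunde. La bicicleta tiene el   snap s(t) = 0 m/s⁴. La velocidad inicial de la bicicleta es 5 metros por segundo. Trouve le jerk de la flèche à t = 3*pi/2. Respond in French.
Nous devons dériver notre équation de la vitesse v(t) = cos(t) 2 fois. La dérivée de la vitesse donne l'accélération: a(t) = -sin(t). En prenant d/dt de a(t), nous trouvons j(t) = -cos(t). De l'équation du jerk j(t) = -cos(t), nous substituons t = 3*pi/2 pour obtenir j = 0.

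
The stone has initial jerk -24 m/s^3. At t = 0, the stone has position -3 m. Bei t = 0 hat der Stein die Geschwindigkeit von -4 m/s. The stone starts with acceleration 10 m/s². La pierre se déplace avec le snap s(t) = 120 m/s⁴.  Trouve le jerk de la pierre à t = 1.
Nous devons trouver la primitive de notre équation du snap s(t) = 120 1 fois. L'intégrale du snap, avec j(0) = -24, donne le jerk: j(t) = 120·t - 24. De l'équation du jerk j(t) = 120·t - 24, nous substituons t = 1 pour obtenir j = 96.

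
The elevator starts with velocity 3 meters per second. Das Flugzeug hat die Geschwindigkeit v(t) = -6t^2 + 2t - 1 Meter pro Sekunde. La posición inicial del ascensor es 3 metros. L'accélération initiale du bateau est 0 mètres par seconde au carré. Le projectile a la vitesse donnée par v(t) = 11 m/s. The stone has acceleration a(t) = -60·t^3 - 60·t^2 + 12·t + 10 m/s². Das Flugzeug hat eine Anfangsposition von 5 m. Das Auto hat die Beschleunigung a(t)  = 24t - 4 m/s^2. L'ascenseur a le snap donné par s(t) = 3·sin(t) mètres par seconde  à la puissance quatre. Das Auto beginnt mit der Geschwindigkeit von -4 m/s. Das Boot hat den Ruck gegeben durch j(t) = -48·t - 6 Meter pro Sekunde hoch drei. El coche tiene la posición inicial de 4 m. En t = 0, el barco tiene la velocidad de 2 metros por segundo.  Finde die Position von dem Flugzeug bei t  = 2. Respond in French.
Nous devons intégrer notre équation de la vitesse v(t) = -6·t^2 + 2·t - 1 1 fois. L'intégrale de la vitesse est la position. En utilisant x(0) = 5, nous obtenons x(t) = -2·t^3 + t^2 - t + 5. De l'équation de la position x(t) = -2·t^3 + t^2 - t + 5, nous substituons t = 2 pour obtenir x = -9.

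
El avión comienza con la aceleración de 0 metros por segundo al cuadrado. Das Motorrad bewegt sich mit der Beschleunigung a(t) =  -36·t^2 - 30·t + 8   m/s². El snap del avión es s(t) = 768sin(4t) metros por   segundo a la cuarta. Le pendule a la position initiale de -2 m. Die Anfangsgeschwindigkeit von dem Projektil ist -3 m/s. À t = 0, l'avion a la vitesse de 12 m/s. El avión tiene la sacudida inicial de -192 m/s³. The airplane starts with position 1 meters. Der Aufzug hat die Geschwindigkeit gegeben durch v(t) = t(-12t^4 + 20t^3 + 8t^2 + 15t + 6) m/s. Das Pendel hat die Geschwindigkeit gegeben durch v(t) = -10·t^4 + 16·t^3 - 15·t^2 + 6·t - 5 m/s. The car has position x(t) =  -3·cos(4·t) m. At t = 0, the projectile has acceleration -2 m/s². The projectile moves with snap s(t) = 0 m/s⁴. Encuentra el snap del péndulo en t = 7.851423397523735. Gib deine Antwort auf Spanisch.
Para resolver esto, necesitamos tomar 3 derivadas de nuestra ecuación de la velocidad v(t) = -10·t^4 + 16·t^3 - 15·t^2 + 6·t - 5. Tomando d/dt de v(t), encontramos a(t) = -40·t^3 + 48·t^2 - 30·t + 6. La derivada de la aceleración da la sacudida: j(t) = -120·t^2 + 96·t - 30. La derivada de la sacudida da el snap: s(t) = 96 - 240·t. Usando s(t) = 96 - 240·t y sustituyendo t = 7.851423397523735, encontramos s = -1788.34161540570.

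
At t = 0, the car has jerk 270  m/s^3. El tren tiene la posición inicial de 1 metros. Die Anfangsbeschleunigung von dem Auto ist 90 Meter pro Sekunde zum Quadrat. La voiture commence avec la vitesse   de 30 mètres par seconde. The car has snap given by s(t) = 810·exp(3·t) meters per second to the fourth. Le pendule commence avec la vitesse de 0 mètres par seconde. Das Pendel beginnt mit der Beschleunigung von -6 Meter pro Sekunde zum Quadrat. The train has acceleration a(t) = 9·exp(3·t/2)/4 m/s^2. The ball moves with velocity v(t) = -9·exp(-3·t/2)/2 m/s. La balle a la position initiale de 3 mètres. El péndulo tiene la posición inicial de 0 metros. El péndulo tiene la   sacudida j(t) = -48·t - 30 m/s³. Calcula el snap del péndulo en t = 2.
Partiendo de la sacudida j(t) = -48·t - 30, tomamos 1 derivada. La derivada de la sacudida da el snap: s(t) = -48. Tenemos el snap s(t) = -48. Sustituyendo t = 2: s(2) = -48.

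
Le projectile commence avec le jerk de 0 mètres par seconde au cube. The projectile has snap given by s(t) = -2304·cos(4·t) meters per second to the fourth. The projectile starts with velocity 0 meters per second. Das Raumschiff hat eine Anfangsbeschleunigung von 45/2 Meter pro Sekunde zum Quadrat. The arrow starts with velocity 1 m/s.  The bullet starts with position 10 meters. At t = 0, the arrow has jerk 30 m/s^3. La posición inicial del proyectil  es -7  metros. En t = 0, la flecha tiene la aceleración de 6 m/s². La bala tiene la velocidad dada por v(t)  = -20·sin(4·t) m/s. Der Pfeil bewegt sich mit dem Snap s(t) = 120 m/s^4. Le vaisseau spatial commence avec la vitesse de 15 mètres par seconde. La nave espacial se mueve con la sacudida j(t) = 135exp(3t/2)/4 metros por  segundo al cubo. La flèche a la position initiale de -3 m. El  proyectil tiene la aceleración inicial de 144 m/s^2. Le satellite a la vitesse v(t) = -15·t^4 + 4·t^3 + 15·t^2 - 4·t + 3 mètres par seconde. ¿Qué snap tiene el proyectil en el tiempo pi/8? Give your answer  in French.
Nous avons le snap s(t) = -2304·cos(4·t). En substituant t = pi/8: s(pi/8) = 0.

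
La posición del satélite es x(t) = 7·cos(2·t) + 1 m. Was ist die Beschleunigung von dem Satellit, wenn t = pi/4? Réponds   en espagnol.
Debemos derivar nuestra ecuación de la posición x(t) = 7·cos(2·t) + 1 2 veces. La derivada de la posición da la velocidad: v(t) = -14·sin(2·t). La derivada de la velocidad da la aceleración: a(t) = -28·cos(2·t). De la ecuación de la aceleración a(t) = -28·cos(2·t), sustituimos t = pi/4 para obtener a = 0.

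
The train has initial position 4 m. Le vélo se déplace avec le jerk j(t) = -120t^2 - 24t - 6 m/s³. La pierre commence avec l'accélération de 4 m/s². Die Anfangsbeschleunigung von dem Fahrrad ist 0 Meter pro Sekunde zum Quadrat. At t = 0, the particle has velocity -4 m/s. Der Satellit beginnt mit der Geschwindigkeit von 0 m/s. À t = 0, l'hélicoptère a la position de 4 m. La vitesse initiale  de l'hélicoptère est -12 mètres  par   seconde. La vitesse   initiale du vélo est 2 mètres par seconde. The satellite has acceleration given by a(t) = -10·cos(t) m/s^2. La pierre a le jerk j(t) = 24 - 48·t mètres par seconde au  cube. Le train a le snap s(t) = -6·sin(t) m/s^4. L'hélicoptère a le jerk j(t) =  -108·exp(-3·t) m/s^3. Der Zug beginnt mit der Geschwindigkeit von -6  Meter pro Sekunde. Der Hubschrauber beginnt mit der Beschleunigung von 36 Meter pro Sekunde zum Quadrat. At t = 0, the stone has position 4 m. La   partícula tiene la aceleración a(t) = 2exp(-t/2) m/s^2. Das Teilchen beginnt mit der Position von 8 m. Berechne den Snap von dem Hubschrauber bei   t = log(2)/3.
Wir müssen unsere Gleichung für den Ruck j(t) = -108·exp(-3·t) 1-mal ableiten. Mit d/dt von j(t) finden wir s(t) = 324·exp(-3·t). Mit s(t) = 324·exp(-3·t) und Einsetzen von t = log(2)/3, finden wir s = 162.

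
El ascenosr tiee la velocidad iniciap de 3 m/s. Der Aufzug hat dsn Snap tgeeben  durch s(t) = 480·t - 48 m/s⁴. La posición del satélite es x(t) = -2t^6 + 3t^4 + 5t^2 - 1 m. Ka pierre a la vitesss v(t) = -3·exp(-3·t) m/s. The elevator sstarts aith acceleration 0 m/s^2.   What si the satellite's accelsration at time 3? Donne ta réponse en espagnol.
Debemos derivar nuestra ecuación de la posición x(t) = -2·t^6 + 3·t^4 + 5·t^2 - 1 2 veces. Tomando d/dt de x(t), encontramos v(t) = -12·t^5 + 12·t^3 + 10·t. Derivando la velocidad, obtenemos la aceleración: a(t) = -60·t^4 + 36·t^2 + 10. De la ecuación de la aceleración a(t) = -60·t^4 + 36·t^2 + 10, sustituimos t = 3 para obtener a = -4526.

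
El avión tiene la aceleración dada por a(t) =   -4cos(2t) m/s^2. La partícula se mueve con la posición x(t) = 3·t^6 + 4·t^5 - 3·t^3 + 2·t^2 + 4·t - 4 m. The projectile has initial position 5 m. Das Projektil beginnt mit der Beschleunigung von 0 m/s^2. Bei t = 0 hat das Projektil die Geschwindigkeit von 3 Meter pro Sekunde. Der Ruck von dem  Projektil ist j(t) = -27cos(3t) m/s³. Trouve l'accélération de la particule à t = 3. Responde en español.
Debemos derivar nuestra ecuación de la posición x(t) = 3·t^6 + 4·t^5 - 3·t^3 + 2·t^2 + 4·t - 4 2 veces. Tomando d/dt de x(t), encontramos v(t) = 18·t^5 + 20·t^4 - 9·t^2 + 4·t + 4. La derivada de la velocidad da la aceleración: a(t) = 90·t^4 + 80·t^3 - 18·t + 4. Tenemos la aceleración a(t) = 90·t^4 + 80·t^3 - 18·t + 4. Sustituyendo t = 3: a(3) = 9400.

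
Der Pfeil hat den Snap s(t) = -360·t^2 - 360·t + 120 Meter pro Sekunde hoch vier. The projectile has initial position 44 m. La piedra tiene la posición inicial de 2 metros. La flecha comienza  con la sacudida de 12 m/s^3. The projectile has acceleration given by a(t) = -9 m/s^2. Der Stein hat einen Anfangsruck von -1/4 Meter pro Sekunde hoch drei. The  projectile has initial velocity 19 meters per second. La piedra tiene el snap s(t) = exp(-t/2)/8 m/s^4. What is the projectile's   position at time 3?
Starting from acceleration a(t) = -9, we take 2 antiderivatives. Taking ∫a(t)dt and applying v(0) = 19, we find v(t) = 19 - 9·t. The integral of velocity, with x(0) = 44, gives position: x(t) = -9·t^2/2 + 19·t + 44. Using x(t) = -9·t^2/2 + 19·t + 44 and substituting t = 3, we find x = 121/2.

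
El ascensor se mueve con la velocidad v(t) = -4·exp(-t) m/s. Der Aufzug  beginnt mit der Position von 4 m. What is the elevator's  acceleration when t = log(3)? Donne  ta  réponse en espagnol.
Para resolver esto, necesitamos tomar 1 derivada de nuestra ecuación de la velocidad v(t) = -4·exp(-t). La derivada de la velocidad da la aceleración: a(t) = 4·exp(-t). Tenemos la aceleración a(t) = 4·exp(-t). Sustituyendo t = log(3): a(log(3)) = 4/3.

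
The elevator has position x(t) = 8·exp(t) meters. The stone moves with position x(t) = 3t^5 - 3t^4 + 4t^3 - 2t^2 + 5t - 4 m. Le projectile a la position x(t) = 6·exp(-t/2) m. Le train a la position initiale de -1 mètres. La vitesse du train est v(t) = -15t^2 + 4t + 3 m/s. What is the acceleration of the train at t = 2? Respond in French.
Pour résoudre ceci, nous devons prendre 1 dérivée de notre équation de la vitesse v(t) = -15·t^2 + 4·t + 3. La dérivée de la vitesse donne l'accélération: a(t) = 4 - 30·t. Nous avons l'accélération a(t) = 4 - 30·t. En substituant t = 2: a(2) = -56.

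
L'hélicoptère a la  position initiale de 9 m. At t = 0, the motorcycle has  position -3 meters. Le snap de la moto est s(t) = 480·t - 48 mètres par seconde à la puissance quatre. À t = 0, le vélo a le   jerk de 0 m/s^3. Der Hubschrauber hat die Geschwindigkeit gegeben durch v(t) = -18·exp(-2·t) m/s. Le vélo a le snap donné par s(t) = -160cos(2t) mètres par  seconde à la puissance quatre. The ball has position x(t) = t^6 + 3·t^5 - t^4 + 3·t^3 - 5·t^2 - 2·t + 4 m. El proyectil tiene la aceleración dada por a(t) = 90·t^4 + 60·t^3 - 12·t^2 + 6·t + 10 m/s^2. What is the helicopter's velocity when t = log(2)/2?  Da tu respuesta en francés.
De l'équation de la vitesse v(t) = -18·exp(-2·t), nous substituons t = log(2)/2 pour obtenir v = -9.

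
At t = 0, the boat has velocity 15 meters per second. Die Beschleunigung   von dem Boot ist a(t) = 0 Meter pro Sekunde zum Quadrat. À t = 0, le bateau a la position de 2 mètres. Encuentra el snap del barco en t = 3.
Debemos derivar nuestra ecuación de la aceleración a(t) = 0 2 veces. Tomando d/dt de a(t), encontramos j(t) = 0. Derivando la sacudida, obtenemos el snap: s(t) = 0. De la ecuación del snap s(t) = 0, sustituimos t = 3 para obtener s = 0.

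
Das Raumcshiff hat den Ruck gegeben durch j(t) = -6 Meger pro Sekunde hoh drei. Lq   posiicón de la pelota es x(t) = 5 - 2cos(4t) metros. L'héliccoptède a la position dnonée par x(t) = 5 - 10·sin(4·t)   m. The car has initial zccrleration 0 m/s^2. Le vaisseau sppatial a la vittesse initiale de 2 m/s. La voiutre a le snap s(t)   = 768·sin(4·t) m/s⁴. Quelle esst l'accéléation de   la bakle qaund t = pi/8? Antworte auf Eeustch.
Ausgehend von der Position x(t) = 5 - 2·cos(4·t), nehmen wir 2 Ableitungen. Durch Ableiten von der Position erhalten wir die Geschwindigkeit: v(t) = 8·sin(4·t). Durch Ableiten von der Geschwindigkeit erhalten wir die Beschleunigung: a(t) = 32·cos(4·t). Mit a(t) = 32·cos(4·t) und Einsetzen von t = pi/8, finden wir a = 0.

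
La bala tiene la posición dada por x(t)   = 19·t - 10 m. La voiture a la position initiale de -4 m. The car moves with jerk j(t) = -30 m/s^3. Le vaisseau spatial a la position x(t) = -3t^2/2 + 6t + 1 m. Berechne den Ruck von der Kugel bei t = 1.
Wir müssen unsere Gleichung für die Position x(t) = 19·t - 10 3-mal ableiten. Durch Ableiten von der Position erhalten wir die Geschwindigkeit: v(t) = 19. Mit d/dt von v(t) finden wir a(t) = 0. Mit d/dt von a(t) finden wir j(t) = 0. Wir haben den Ruck j(t) = 0. Durch Einsetzen von t = 1: j(1) = 0.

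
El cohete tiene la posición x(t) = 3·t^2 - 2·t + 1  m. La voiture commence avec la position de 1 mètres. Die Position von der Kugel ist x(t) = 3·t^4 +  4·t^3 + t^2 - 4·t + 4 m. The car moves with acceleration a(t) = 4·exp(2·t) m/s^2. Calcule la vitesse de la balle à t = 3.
Pour résoudre ceci, nous devons prendre 1 dérivée de notre équation de la position x(t) = 3·t^4 + 4·t^3 + t^2 - 4·t + 4. En dérivant la position, nous obtenons la vitesse: v(t) = 12·t^3 + 12·t^2 + 2·t - 4. De l'équation de la vitesse v(t) = 12·t^3 + 12·t^2 + 2·t - 4, nous substituons t = 3 pour obtenir v = 434.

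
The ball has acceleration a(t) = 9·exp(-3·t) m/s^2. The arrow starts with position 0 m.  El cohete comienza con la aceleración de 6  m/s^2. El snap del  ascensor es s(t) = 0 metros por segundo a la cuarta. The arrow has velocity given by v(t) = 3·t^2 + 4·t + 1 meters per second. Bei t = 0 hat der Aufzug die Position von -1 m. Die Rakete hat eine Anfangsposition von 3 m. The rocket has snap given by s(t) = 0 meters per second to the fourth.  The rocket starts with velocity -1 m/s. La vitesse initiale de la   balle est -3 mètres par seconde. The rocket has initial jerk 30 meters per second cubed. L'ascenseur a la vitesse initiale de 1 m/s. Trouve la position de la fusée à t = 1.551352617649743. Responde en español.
Para resolver esto, necesitamos tomar 4 antiderivadas de nuestra ecuación del snap s(t) = 0. La antiderivada del snap es la sacudida. Usando j(0) = 30, obtenemos j(t) = 30. Integrando la sacudida y usando la condición inicial a(0) = 6, obtenemos a(t) = 30·t + 6. La antiderivada de la aceleración es la velocidad. Usando v(0) = -1, obtenemos v(t) = 15·t^2 + 6·t - 1. Integrando la velocidad y usando la condición inicial x(0) = 3, obtenemos x(t) = 5·t^3 + 3·t^2 - t + 3. Usando x(t) = 5·t^3 + 3·t^2 - t + 3 y sustituyendo t = 1.551352617649743, encontramos x = 27.3368947237498.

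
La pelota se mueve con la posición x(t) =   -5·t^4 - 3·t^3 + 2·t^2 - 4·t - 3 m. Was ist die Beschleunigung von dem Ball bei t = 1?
Ausgehend von der Position x(t) = -5·t^4 - 3·t^3 + 2·t^2 - 4·t - 3, nehmen wir 2 Ableitungen. Mit d/dt von x(t) finden wir v(t) = -20·t^3 - 9·t^2 + 4·t - 4. Durch Ableiten von der Geschwindigkeit erhalten wir die Beschleunigung: a(t) = -60·t^2 - 18·t + 4. Wir haben die Beschleunigung a(t) = -60·t^2 - 18·t + 4. Durch Einsetzen von t = 1: a(1) = -74.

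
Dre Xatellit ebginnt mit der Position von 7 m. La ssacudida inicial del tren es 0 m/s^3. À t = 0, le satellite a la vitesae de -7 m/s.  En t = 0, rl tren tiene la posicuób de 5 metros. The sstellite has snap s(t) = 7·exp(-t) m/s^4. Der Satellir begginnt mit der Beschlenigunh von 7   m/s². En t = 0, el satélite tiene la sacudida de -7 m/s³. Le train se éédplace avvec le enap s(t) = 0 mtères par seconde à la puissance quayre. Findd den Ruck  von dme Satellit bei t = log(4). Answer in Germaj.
Wir müssen unsere Gleichung für den Snap s(t) = 7·exp(-t) 1-mal integrieren. Die Stammfunktion von dem Snap, mit j(0) = -7, ergibt den Ruck: j(t) = -7·exp(-t). Aus der Gleichung für den Ruck j(t) = -7·exp(-t), setzen wir t = log(4) ein und erhalten j = -7/4.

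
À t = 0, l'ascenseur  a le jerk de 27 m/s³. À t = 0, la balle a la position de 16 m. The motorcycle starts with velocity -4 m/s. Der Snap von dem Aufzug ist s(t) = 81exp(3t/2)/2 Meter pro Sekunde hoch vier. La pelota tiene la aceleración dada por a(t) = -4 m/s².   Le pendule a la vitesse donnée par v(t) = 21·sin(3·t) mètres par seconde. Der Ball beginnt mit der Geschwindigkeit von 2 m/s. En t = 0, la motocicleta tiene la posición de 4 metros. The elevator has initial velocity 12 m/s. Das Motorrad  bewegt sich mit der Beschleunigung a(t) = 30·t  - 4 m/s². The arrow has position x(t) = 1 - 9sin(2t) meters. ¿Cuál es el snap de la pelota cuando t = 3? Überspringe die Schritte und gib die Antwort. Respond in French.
Le snap à t = 3 est s = 0.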